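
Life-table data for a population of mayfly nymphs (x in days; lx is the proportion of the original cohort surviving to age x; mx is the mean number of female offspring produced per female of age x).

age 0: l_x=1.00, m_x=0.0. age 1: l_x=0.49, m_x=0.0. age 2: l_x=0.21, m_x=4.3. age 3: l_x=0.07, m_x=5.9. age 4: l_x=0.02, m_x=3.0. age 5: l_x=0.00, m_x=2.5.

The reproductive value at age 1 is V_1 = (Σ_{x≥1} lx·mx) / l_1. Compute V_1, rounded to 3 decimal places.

2.808

lx·mx for x ≥ 1: 0, 0.903, 0.413, 0.06, 0 → sum = 1.376
V_1 = 1.376 / l_1 = 1.376 / 0.49 = 2.808163… → 2.808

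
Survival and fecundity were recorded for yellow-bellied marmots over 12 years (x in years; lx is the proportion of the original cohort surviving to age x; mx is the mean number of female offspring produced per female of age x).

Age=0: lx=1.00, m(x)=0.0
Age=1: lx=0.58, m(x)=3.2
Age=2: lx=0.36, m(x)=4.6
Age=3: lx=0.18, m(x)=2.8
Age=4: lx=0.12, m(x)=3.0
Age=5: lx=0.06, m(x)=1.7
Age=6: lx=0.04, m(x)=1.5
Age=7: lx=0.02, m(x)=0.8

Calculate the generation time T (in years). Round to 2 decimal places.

lx·mx: 0, 1.856, 1.656, 0.504, 0.36, 0.102, 0.06, 0.016 → R0 = 4.554
x·lx·mx: 0, 1.856, 3.312, 1.512, 1.44, 0.51, 0.36, 0.112 → Σ = 9.102
T = 9.102 / 4.554 = 1.998682… → 2.00

2.00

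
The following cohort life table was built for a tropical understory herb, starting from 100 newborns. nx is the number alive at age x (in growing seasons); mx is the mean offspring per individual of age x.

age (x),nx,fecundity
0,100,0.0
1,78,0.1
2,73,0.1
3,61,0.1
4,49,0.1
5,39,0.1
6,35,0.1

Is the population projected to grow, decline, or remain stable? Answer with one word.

lx = nx/n0 = nx/100: 1, 0.78, 0.73, 0.61, 0.49, 0.39, 0.35
R0 = Σ lx·mx = 0 + 0.078 + 0.073 + 0.061 + 0.049 + 0.039 + 0.035 = 0.335
R0 < 1, so the population is declining.

declining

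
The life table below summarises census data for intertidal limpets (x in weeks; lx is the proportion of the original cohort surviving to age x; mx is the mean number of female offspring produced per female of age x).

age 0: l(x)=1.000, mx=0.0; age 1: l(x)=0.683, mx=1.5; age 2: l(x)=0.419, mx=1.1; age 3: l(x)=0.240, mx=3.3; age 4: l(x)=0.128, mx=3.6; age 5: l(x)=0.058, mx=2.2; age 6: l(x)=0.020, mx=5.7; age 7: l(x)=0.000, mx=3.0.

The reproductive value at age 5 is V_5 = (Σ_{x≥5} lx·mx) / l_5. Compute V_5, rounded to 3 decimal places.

4.166

lx·mx for x ≥ 5: 0.1276, 0.114, 0 → sum = 0.2416
V_5 = 0.2416 / l_5 = 0.2416 / 0.058 = 4.165517… → 4.166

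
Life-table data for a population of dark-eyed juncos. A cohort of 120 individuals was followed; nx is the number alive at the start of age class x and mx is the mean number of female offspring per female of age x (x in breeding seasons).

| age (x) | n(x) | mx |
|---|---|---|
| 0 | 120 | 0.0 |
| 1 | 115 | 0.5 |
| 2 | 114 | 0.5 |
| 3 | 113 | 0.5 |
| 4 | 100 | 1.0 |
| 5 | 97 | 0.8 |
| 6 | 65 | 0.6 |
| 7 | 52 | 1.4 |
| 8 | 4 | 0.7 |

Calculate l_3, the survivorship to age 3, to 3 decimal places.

l_3 = n_3/n_0 = 113/120 = 0.941667… → 0.942

0.942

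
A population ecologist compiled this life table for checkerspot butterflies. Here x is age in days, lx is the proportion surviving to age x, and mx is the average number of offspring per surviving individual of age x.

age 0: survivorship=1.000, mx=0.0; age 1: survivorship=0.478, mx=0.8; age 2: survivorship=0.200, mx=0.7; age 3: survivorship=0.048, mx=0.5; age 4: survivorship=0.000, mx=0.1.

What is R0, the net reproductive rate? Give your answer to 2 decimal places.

0.55

lx·mx by age: 0, 0.3824, 0.14, 0.024, 0
R0 = Σ lx·mx = 0.5464 → 0.55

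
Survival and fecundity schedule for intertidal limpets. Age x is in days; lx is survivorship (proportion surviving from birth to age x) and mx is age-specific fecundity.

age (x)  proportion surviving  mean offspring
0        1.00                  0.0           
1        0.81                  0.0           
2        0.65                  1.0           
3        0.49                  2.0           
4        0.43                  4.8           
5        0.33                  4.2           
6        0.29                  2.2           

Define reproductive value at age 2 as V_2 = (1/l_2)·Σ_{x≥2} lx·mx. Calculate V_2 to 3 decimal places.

lx·mx for x ≥ 2: 0.65, 0.98, 2.064, 1.386, 0.638 → sum = 5.718
V_2 = 5.718 / l_2 = 5.718 / 0.65 = 8.796923… → 8.797

8.797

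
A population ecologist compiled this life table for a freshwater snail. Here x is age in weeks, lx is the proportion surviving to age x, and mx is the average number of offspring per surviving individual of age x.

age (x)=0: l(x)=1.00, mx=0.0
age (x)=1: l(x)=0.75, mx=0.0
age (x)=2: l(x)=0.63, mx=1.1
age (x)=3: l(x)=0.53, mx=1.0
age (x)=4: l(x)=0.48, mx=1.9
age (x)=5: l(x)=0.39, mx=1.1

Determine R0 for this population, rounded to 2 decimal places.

2.56

lx·mx by age: 0, 0, 0.693, 0.53, 0.912, 0.429
R0 = Σ lx·mx = 2.564 → 2.56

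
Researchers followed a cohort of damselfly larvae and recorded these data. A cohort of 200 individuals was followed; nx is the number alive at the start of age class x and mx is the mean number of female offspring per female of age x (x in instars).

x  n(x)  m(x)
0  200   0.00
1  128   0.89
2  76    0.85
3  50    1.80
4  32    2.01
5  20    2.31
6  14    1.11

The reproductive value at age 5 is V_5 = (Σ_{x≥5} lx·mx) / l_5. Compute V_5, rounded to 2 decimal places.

lx = nx/n0 = nx/200: 1, 0.64, 0.38, 0.25, 0.16, 0.1, 0.07
lx·mx for x ≥ 5: 0.231, 0.0777 → sum = 0.3087
V_5 = 0.3087 / l_5 = 0.3087 / 0.1 = 3.087 → 3.09

3.09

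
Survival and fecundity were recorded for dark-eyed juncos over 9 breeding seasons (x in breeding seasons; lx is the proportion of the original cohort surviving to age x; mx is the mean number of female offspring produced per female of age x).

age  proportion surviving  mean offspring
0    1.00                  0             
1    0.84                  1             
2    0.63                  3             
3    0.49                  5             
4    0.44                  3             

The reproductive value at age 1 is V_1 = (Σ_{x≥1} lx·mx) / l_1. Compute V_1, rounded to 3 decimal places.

7.738

lx·mx for x ≥ 1: 0.84, 1.89, 2.45, 1.32 → sum = 6.5
V_1 = 6.5 / l_1 = 6.5 / 0.84 = 7.738095… → 7.738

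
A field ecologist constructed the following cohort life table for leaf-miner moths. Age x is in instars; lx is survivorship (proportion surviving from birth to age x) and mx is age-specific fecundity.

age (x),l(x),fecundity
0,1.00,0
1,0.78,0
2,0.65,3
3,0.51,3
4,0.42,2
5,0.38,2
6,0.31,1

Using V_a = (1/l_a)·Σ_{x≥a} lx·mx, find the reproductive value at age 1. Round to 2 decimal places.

6.91

lx·mx for x ≥ 1: 0, 1.95, 1.53, 0.84, 0.76, 0.31 → sum = 5.39
V_1 = 5.39 / l_1 = 5.39 / 0.78 = 6.910256… → 6.91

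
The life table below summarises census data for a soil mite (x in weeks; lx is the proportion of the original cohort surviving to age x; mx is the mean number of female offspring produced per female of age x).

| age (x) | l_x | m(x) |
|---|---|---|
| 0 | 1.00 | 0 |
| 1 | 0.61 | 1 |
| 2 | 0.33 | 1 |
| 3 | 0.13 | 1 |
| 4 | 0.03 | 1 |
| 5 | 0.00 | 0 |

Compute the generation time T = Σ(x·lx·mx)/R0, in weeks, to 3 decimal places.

lx·mx: 0, 0.61, 0.33, 0.13, 0.03, 0 → R0 = 1.1
x·lx·mx: 0, 0.61, 0.66, 0.39, 0.12, 0 → Σ = 1.78
T = 1.78 / 1.1 = 1.618182… → 1.618

1.618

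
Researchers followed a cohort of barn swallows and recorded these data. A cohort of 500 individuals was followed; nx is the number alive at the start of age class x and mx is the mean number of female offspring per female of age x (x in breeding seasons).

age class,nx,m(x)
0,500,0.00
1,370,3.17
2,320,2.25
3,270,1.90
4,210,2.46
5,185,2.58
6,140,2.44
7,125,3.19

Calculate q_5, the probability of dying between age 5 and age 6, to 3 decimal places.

lx = nx/n0 = nx/500: 1, 0.74, 0.64, 0.54, 0.42, 0.37, 0.28, 0.25
q_5 = (l_5 − l_6) / l_5 = (0.37 − 0.28) / 0.37
     = 0.09 / 0.37 = 0.243243… → 0.243

0.243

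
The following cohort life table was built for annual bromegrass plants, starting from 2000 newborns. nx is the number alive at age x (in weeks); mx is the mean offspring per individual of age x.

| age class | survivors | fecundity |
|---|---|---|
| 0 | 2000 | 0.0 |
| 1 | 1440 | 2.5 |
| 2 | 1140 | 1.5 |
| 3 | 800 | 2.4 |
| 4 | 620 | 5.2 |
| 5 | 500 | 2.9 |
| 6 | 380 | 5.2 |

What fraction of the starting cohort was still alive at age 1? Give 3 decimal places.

0.720

l_1 = n_1/n_0 = 1440/2000 = 0.72 → 0.720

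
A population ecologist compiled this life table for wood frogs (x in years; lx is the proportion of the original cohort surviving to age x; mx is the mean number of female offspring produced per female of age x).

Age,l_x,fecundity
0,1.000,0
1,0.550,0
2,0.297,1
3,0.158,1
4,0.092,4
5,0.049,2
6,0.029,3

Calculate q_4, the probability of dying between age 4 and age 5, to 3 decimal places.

q_4 = (l_4 − l_5) / l_4 = (0.092 − 0.049) / 0.092
     = 0.043 / 0.092 = 0.467391… → 0.467

0.467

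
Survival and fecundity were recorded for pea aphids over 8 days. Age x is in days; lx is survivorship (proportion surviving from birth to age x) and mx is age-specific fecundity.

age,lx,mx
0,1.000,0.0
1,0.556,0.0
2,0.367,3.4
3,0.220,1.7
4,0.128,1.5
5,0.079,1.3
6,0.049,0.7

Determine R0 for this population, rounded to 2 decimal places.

1.95

lx·mx by age: 0, 0, 1.2478, 0.374, 0.192, 0.1027, 0.0343
R0 = Σ lx·mx = 1.9508 → 1.95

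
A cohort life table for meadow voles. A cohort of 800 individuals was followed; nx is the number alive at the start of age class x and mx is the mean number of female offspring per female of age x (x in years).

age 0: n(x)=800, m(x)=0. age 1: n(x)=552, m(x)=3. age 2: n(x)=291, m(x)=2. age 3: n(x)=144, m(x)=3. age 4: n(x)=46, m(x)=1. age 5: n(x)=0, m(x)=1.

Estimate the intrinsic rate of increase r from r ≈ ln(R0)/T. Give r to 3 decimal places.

lx = nx/n0 = nx/800: 1, 0.69, 0.36375, 0.18, 0.0575, 0
R0 = Σ lx·mx = 0 + 2.07 + 0.7275 + 0.54 + 0.0575 + 0 = 3.395
Σ x·lx·mx = 5.375; T = 5.375/3.395 = 1.58321…
r ≈ ln(R0)/T = ln(3.395)/1.58321… = 0.77204… → 0.772

0.772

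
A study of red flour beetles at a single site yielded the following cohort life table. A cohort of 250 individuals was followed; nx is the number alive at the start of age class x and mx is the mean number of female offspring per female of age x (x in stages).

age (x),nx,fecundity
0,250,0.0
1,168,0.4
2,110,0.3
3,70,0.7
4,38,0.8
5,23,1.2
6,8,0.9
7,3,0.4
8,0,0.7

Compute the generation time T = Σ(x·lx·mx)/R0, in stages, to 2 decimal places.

lx = nx/n0 = nx/250: 1, 0.672, 0.44, 0.28, 0.152, 0.092, 0.032, 0.012, 0
lx·mx: 0, 0.2688, 0.132, 0.196, 0.1216, 0.1104, 0.0288, 0.0048, 0 → R0 = 0.8624
x·lx·mx: 0, 0.2688, 0.264, 0.588, 0.4864, 0.552, 0.1728, 0.0336, 0 → Σ = 2.3656
T = 2.3656 / 0.8624 = 2.743043… → 2.74

2.74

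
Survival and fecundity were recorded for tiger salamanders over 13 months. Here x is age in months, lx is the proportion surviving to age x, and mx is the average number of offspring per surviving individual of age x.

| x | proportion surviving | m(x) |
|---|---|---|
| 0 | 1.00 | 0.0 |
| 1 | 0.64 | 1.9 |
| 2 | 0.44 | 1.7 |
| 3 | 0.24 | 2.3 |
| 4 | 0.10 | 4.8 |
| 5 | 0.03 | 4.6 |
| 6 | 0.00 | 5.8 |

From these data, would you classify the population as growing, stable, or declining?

growing

R0 = Σ lx·mx = 0 + 1.216 + 0.748 + 0.552 + 0.48 + 0.138 + 0 = 3.134
R0 > 1, so the population is growing.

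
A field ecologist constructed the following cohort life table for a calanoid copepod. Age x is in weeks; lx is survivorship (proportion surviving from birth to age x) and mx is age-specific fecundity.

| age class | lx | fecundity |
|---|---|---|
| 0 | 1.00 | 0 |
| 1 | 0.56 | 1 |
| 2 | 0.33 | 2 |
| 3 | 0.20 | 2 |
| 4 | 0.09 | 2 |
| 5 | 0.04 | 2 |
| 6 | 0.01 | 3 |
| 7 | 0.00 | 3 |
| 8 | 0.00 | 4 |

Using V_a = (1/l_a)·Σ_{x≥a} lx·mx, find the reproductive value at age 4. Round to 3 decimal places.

3.222

lx·mx for x ≥ 4: 0.18, 0.08, 0.03, 0, 0 → sum = 0.29
V_4 = 0.29 / l_4 = 0.29 / 0.09 = 3.222222… → 3.222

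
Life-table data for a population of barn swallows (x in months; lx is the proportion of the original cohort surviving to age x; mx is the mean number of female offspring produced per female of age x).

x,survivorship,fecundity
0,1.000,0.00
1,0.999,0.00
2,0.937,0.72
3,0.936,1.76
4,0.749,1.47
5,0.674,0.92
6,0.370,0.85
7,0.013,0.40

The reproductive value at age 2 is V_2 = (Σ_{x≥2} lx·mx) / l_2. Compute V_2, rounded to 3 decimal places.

4.656

lx·mx for x ≥ 2: 0.67464, 1.64736, 1.10103, 0.62008, 0.3145, 0.0052 → sum = 4.36281
V_2 = 4.36281 / l_2 = 4.36281 / 0.937 = 4.656147… → 4.656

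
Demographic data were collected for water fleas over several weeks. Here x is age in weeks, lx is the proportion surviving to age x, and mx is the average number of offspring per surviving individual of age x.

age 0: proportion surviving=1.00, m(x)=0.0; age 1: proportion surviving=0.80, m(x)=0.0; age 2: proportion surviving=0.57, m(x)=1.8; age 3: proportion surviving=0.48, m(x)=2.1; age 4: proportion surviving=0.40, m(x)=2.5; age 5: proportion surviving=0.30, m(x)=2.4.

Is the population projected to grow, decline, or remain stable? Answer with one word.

R0 = Σ lx·mx = 0 + 0 + 1.026 + 1.008 + 1 + 0.72 = 3.754
R0 > 1, so the population is growing.

growing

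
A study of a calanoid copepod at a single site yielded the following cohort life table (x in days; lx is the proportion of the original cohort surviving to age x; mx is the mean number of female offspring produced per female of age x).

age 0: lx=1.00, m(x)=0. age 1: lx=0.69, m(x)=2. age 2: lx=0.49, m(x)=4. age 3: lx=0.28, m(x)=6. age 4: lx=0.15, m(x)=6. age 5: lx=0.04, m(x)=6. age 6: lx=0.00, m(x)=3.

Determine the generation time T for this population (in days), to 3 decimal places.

2.458

lx·mx: 0, 1.38, 1.96, 1.68, 0.9, 0.24, 0 → R0 = 6.16
x·lx·mx: 0, 1.38, 3.92, 5.04, 3.6, 1.2, 0 → Σ = 15.14
T = 15.14 / 6.16 = 2.457792… → 2.458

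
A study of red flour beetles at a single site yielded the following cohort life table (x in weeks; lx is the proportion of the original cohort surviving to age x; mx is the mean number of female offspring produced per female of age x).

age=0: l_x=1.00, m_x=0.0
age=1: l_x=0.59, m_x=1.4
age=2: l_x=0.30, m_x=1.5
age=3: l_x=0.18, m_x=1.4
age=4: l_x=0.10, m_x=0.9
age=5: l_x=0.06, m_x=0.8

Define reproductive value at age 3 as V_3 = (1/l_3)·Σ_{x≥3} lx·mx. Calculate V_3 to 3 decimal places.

lx·mx for x ≥ 3: 0.252, 0.09, 0.048 → sum = 0.39
V_3 = 0.39 / l_3 = 0.39 / 0.18 = 2.166667… → 2.167

2.167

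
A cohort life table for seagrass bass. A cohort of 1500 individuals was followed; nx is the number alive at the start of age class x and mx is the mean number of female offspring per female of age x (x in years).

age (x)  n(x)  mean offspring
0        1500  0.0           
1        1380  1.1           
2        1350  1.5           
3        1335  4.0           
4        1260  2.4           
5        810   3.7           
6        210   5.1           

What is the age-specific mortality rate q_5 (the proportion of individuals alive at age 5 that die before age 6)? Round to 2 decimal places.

0.74

lx = nx/n0 = nx/1500: 1, 0.92, 0.9, 0.89, 0.84, 0.54, 0.14
q_5 = (l_5 − l_6) / l_5 = (0.54 − 0.14) / 0.54
     = 0.4 / 0.54 = 0.740741… → 0.74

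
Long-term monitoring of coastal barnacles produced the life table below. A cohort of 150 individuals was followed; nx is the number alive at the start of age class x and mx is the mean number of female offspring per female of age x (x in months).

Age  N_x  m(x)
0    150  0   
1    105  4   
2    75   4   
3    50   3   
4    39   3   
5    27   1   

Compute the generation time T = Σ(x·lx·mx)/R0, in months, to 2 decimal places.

2.04

lx = nx/n0 = nx/150: 1, 0.7, 0.5, 0.33333…, 0.26, 0.18
lx·mx: 0, 2.8, 2, 1…, 0.78, 0.18 → R0 = 6.76…
x·lx·mx: 0, 2.8, 4, 3…, 3.12, 0.9 → Σ = 13.82…
T = 13.82… / 6.76… = 2.044379… → 2.04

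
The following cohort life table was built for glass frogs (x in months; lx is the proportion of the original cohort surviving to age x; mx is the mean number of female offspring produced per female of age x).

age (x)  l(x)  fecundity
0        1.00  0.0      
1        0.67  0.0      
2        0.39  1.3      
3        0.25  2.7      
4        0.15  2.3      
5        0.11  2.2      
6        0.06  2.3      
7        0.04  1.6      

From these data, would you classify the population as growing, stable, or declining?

growing

R0 = Σ lx·mx = 0 + 0 + 0.507 + 0.675 + 0.345 + 0.242 + 0.138 + 0.064 = 1.971
R0 > 1, so the population is growing.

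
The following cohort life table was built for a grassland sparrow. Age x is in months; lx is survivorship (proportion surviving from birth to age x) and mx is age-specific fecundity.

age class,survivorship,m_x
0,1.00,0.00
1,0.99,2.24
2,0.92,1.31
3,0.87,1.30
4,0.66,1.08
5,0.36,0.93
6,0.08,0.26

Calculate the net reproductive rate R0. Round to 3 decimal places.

lx·mx by age: 0, 2.2176, 1.2052, 1.131, 0.7128, 0.3348, 0.0208
R0 = Σ lx·mx = 5.6222 → 5.622

5.622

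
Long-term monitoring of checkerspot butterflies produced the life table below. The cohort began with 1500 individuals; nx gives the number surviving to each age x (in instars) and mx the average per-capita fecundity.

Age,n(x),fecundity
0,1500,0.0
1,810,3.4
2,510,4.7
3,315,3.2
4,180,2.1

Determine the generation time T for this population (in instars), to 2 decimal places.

lx = nx/n0 = nx/1500: 1, 0.54, 0.34, 0.21, 0.12
lx·mx: 0, 1.836, 1.598, 0.672, 0.252 → R0 = 4.358
x·lx·mx: 0, 1.836, 3.196, 2.016, 1.008 → Σ = 8.056
T = 8.056 / 4.358 = 1.848554… → 1.85

1.85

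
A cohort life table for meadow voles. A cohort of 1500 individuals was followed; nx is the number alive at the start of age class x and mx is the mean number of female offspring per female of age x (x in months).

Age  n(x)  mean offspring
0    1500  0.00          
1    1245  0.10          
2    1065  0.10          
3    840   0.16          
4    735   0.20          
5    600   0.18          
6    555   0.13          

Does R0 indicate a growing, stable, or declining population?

declining

lx = nx/n0 = nx/1500: 1, 0.83, 0.71, 0.56, 0.49, 0.4, 0.37
R0 = Σ lx·mx = 0 + 0.083 + 0.071 + 0.0896 + 0.098 + 0.072 + 0.0481 = 0.4617
R0 < 1, so the population is declining.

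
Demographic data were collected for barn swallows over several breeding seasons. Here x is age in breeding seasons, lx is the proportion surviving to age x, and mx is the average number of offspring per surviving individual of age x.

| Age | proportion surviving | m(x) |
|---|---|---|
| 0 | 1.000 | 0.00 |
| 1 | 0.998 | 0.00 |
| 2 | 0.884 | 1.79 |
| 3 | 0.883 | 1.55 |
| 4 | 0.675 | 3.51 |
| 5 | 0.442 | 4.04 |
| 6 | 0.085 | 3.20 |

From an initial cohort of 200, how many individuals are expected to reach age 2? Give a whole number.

Expected survivors = N0 · l_2 = 200 × 0.884 = 176.8 → 177

177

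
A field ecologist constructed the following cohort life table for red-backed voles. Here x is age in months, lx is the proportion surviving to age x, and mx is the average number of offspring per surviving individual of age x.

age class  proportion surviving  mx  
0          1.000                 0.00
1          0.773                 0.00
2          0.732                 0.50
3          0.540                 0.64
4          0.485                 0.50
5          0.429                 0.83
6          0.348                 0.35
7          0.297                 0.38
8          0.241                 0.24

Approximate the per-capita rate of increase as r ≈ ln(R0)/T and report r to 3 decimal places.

R0 = Σ lx·mx = 0 + 0 + 0.366 + 0.3456 + 0.2425 + 0.35607 + 0.1218 + 0.11286 + 0.05784 = 1.60267
Σ x·lx·mx = 6.50269; T = 6.50269/1.60267 = 4.05741…
r ≈ ln(R0)/T = ln(1.60267)/4.05741… = 0.11625… → 0.116

0.116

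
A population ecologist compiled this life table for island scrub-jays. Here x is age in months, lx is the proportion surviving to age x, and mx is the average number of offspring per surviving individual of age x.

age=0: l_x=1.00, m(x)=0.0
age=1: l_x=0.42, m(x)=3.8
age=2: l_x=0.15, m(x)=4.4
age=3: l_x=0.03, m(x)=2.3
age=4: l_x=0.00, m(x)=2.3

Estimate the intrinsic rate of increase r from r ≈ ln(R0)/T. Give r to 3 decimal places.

R0 = Σ lx·mx = 0 + 1.596 + 0.66 + 0.069 + 0 = 2.325
Σ x·lx·mx = 3.123; T = 3.123/2.325 = 1.34323…
r ≈ ln(R0)/T = ln(2.325)/1.34323… = 0.62813… → 0.628

0.628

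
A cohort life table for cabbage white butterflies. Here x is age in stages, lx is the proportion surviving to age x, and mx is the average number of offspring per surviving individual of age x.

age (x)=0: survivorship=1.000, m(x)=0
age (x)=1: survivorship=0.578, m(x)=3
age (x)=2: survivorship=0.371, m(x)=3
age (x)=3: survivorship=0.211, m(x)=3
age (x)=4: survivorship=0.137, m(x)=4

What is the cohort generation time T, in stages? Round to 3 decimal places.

lx·mx: 0, 1.734, 1.113, 0.633, 0.548 → R0 = 4.028
x·lx·mx: 0, 1.734, 2.226, 1.899, 2.192 → Σ = 8.051
T = 8.051 / 4.028 = 1.998759… → 1.999

1.999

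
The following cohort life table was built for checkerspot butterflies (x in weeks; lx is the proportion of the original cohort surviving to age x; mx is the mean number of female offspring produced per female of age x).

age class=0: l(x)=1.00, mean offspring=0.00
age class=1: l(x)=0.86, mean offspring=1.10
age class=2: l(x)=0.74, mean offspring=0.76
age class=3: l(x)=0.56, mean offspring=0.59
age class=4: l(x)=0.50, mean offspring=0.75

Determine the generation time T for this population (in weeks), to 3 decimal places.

lx·mx: 0, 0.946, 0.5624, 0.3304, 0.375 → R0 = 2.2138
x·lx·mx: 0, 0.946, 1.1248, 0.9912, 1.5 → Σ = 4.562
T = 4.562 / 2.2138 = 2.06071… → 2.061

2.061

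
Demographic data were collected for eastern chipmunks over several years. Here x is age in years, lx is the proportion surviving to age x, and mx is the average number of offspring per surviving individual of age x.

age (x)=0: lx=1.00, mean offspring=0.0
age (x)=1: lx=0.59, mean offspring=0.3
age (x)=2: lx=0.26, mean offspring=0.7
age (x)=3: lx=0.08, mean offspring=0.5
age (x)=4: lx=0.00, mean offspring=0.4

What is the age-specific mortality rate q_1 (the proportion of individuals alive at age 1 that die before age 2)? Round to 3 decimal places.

0.559

q_1 = (l_1 − l_2) / l_1 = (0.59 − 0.26) / 0.59
     = 0.33 / 0.59 = 0.559322… → 0.559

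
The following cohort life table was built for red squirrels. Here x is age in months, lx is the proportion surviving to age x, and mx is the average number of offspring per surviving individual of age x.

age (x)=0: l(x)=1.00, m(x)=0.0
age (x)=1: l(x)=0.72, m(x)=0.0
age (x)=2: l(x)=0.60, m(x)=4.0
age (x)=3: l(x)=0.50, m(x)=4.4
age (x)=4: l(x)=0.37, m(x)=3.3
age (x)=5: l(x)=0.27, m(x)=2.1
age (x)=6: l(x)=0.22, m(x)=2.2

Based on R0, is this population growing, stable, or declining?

growing

R0 = Σ lx·mx = 0 + 0 + 2.4 + 2.2 + 1.221 + 0.567 + 0.484 = 6.872
R0 > 1, so the population is growing.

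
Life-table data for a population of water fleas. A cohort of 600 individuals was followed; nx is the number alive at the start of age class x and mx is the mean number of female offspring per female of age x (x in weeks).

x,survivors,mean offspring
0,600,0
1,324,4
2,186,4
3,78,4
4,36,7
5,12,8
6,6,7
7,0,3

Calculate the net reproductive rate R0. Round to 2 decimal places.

4.57

lx = nx/n0 = nx/600: 1, 0.54, 0.31, 0.13, 0.06, 0.02, 0.01, 0
lx·mx by age: 0, 2.16, 1.24, 0.52, 0.42, 0.16, 0.07, 0
R0 = Σ lx·mx = 4.57 → 4.57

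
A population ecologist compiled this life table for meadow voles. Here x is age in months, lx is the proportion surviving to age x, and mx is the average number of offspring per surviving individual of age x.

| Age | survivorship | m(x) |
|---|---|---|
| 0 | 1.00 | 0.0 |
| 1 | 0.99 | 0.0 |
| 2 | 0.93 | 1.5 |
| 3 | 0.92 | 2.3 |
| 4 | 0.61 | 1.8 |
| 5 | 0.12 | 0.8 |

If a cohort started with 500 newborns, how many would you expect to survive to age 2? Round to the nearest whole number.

Expected survivors = N0 · l_2 = 500 × 0.93 = 465 → 465

465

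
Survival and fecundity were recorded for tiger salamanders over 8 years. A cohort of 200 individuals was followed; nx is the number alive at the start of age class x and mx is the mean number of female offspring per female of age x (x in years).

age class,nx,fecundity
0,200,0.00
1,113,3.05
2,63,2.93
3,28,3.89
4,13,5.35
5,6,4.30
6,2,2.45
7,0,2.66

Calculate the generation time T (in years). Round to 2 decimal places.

2.00

lx = nx/n0 = nx/200: 1, 0.565, 0.315, 0.14, 0.065, 0.03, 0.01, 0
lx·mx: 0, 1.72325, 0.92295, 0.5446, 0.34775, 0.129, 0.0245, 0 → R0 = 3.69205
x·lx·mx: 0, 1.72325, 1.8459, 1.6338, 1.391, 0.645, 0.147, 0 → Σ = 7.38595
T = 7.38595 / 3.69205 = 2.000501… → 2.00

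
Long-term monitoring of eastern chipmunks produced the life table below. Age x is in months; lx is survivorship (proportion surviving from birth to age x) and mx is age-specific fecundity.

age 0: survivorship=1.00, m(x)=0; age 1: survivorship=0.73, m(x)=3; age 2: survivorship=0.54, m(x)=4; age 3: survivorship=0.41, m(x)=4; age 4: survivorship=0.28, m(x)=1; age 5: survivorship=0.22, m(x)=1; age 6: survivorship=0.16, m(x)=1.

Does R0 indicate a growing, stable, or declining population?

growing

R0 = Σ lx·mx = 0 + 2.19 + 2.16 + 1.64 + 0.28 + 0.22 + 0.16 = 6.65
R0 > 1, so the population is growing.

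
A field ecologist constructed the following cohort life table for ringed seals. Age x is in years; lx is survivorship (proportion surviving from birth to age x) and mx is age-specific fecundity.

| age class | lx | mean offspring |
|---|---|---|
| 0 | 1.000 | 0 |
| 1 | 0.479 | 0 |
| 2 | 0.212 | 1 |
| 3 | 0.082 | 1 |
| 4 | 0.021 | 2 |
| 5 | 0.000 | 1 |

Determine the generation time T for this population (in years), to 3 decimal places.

lx·mx: 0, 0, 0.212, 0.082, 0.042, 0 → R0 = 0.336
x·lx·mx: 0, 0, 0.424, 0.246, 0.168, 0 → Σ = 0.838
T = 0.838 / 0.336 = 2.494048… → 2.494

2.494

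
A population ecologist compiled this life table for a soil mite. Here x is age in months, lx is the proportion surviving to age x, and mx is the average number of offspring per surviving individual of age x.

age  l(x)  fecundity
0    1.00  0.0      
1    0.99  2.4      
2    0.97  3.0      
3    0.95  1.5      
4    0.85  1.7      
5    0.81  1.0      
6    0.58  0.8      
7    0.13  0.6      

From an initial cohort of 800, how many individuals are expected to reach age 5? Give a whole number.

648

Expected survivors = N0 · l_5 = 800 × 0.81 = 648 → 648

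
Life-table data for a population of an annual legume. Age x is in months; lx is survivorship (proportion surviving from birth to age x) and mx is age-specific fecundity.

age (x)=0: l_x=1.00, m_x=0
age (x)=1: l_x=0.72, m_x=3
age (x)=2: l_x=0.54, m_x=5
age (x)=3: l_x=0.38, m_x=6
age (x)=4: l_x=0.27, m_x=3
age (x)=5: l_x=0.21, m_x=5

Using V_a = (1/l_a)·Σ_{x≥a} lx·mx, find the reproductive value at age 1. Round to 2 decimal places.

lx·mx for x ≥ 1: 2.16, 2.7, 2.28, 0.81, 1.05 → sum = 9
V_1 = 9 / l_1 = 9 / 0.72 = 12.5 → 12.50

12.50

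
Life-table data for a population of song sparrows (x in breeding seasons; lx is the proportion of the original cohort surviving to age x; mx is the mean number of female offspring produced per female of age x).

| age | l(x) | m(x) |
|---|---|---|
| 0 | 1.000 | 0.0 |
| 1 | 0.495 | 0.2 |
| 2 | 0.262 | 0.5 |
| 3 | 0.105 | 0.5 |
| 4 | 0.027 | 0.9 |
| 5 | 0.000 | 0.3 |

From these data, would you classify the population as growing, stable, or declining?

declining

R0 = Σ lx·mx = 0 + 0.099 + 0.131 + 0.0525 + 0.0243 + 0 = 0.3068
R0 < 1, so the population is declining.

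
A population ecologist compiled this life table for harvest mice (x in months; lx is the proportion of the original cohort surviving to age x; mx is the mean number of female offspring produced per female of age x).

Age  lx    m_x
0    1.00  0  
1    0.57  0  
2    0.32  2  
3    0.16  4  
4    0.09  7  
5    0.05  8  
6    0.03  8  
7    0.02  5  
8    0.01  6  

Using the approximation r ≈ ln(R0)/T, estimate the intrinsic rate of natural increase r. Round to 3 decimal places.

R0 = Σ lx·mx = 0 + 0 + 0.64 + 0.64 + 0.63 + 0.4 + 0.24 + 0.1 + 0.06 = 2.71
Σ x·lx·mx = 10.34; T = 10.34/2.71 = 3.8155…
r ≈ ln(R0)/T = ln(2.71)/3.8155… = 0.26129… → 0.261

0.261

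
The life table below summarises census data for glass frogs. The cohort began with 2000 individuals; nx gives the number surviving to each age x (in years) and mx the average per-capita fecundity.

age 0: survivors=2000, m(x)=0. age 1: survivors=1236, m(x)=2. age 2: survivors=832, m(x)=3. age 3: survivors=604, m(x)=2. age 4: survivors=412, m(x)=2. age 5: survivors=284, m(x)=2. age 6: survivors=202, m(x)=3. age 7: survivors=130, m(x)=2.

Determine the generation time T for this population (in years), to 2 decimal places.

2.69

lx = nx/n0 = nx/2000: 1, 0.618, 0.416, 0.302, 0.206, 0.142, 0.101, 0.065
lx·mx: 0, 1.236, 1.248, 0.604, 0.412, 0.284, 0.303, 0.13 → R0 = 4.217
x·lx·mx: 0, 1.236, 2.496, 1.812, 1.648, 1.42, 1.818, 0.91 → Σ = 11.34
T = 11.34 / 4.217 = 2.689115… → 2.69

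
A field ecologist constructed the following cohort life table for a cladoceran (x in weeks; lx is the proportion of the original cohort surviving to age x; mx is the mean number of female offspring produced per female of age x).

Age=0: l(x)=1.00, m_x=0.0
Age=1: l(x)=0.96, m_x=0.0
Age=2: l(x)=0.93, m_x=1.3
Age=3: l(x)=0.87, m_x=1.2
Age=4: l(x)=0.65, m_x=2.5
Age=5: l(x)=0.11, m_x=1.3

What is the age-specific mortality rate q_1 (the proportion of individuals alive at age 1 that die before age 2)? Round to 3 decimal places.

q_1 = (l_1 − l_2) / l_1 = (0.96 − 0.93) / 0.96
     = 0.03 / 0.96 = 0.03125 → 0.031

0.031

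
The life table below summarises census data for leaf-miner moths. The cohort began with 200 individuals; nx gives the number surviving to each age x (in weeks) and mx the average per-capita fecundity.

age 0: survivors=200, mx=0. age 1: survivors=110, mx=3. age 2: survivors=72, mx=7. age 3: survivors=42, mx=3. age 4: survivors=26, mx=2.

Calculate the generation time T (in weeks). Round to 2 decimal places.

1.90

lx = nx/n0 = nx/200: 1, 0.55, 0.36, 0.21, 0.13
lx·mx: 0, 1.65, 2.52, 0.63, 0.26 → R0 = 5.06
x·lx·mx: 0, 1.65, 5.04, 1.89, 1.04 → Σ = 9.62
T = 9.62 / 5.06 = 1.901186… → 1.90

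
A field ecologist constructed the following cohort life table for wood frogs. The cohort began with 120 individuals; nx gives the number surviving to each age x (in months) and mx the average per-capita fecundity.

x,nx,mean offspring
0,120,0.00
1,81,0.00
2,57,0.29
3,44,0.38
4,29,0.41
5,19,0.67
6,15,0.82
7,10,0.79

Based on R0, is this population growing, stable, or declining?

declining

lx = nx/n0 = nx/120: 1, 0.675, 0.475, 0.36667…, 0.24167…, 0.15833…, 0.125, 0.08333…
R0 = Σ lx·mx = 0 + 0 + 0.13775 + 0.139333… + 0.099083… + 0.106083… + 0.1025 + 0.065833… = 0.650583…
R0 < 1, so the population is declining.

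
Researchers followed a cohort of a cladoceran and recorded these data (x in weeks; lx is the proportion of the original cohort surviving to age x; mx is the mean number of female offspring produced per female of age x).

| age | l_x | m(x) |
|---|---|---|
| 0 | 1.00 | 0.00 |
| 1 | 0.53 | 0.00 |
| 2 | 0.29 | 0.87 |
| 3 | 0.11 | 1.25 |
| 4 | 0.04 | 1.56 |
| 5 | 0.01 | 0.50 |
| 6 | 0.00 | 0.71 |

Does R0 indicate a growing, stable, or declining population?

declining

R0 = Σ lx·mx = 0 + 0 + 0.2523 + 0.1375 + 0.0624 + 0.005 + 0 = 0.4572
R0 < 1, so the population is declining.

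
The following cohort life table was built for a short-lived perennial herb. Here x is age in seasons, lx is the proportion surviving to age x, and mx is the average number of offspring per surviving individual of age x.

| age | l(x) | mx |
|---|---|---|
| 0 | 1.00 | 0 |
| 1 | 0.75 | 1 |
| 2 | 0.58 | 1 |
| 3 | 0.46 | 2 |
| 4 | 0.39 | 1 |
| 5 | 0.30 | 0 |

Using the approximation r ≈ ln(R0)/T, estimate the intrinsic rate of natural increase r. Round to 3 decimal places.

0.411

R0 = Σ lx·mx = 0 + 0.75 + 0.58 + 0.92 + 0.39 + 0 = 2.64
Σ x·lx·mx = 6.23; T = 6.23/2.64 = 2.35985…
r ≈ ln(R0)/T = ln(2.64)/2.35985… = 0.41137… → 0.411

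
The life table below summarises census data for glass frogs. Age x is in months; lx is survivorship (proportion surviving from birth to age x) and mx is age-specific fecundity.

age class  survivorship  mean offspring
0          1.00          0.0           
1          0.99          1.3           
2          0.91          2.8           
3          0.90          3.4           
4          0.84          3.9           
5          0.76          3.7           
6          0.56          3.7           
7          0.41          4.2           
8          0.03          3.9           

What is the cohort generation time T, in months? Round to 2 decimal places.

lx·mx: 0, 1.287, 2.548, 3.06, 3.276, 2.812, 2.072, 1.722, 0.117 → R0 = 16.894
x·lx·mx: 0, 1.287, 5.096, 9.18, 13.104, 14.06, 12.432, 12.054, 0.936 → Σ = 68.149
T = 68.149 / 16.894 = 4.033917… → 4.03

4.03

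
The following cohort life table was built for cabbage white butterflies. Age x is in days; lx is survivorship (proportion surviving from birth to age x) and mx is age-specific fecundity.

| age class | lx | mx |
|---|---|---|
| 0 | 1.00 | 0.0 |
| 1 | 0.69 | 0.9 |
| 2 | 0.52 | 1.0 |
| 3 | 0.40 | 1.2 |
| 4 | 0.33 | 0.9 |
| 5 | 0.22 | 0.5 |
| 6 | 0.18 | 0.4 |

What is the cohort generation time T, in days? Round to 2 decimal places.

2.51

lx·mx: 0, 0.621, 0.52, 0.48, 0.297, 0.11, 0.072 → R0 = 2.1
x·lx·mx: 0, 0.621, 1.04, 1.44, 1.188, 0.55, 0.432 → Σ = 5.271
T = 5.271 / 2.1 = 2.51 → 2.51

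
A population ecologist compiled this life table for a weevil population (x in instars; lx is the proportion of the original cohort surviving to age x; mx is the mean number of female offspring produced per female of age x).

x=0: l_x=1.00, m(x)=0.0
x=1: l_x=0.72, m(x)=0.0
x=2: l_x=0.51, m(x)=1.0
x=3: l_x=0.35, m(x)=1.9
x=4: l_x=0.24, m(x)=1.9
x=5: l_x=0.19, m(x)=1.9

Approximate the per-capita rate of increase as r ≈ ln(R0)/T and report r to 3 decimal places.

0.207

R0 = Σ lx·mx = 0 + 0 + 0.51 + 0.665 + 0.456 + 0.361 = 1.992
Σ x·lx·mx = 6.644; T = 6.644/1.992 = 3.33534…
r ≈ ln(R0)/T = ln(1.992)/3.33534… = 0.20662… → 0.207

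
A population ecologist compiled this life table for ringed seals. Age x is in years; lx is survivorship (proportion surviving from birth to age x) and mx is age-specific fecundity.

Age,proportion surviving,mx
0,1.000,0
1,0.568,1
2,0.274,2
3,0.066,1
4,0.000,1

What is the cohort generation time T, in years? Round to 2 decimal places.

1.58

lx·mx: 0, 0.568, 0.548, 0.066, 0 → R0 = 1.182
x·lx·mx: 0, 0.568, 1.096, 0.198, 0 → Σ = 1.862
T = 1.862 / 1.182 = 1.575296… → 1.58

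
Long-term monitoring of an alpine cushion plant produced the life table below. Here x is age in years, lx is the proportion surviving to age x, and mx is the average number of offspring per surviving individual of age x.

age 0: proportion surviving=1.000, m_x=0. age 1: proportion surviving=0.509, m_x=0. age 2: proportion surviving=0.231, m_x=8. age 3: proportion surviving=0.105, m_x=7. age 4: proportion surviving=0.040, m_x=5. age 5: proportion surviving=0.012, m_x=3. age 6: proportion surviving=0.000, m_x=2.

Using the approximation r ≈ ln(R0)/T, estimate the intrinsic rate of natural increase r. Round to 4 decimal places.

0.4246

R0 = Σ lx·mx = 0 + 0 + 1.848 + 0.735 + 0.2 + 0.036 + 0 = 2.819
Σ x·lx·mx = 6.881; T = 6.881/2.819 = 2.44094…
r ≈ ln(R0)/T = ln(2.819)/2.44094… = 0.424584… → 0.4246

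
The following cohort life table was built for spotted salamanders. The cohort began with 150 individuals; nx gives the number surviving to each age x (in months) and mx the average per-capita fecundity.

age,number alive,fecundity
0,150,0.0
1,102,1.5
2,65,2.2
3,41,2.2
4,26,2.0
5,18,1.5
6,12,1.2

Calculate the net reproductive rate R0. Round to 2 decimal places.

3.20

lx = nx/n0 = nx/150: 1, 0.68, 0.43333…, 0.27333…, 0.17333…, 0.12, 0.08
lx·mx by age: 0, 1.02, 0.953333…, 0.601333…, 0.346667…, 0.18, 0.096
R0 = Σ lx·mx = 3.197333… → 3.20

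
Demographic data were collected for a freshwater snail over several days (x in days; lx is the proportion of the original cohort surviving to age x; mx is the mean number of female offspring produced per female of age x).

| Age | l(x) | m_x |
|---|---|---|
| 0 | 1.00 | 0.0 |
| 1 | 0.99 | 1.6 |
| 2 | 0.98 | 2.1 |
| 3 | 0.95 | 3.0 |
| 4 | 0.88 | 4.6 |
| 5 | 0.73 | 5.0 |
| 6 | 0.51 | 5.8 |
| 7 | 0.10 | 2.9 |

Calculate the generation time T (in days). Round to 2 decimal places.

3.93

lx·mx: 0, 1.584, 2.058, 2.85, 4.048, 3.65, 2.958, 0.29 → R0 = 17.438
x·lx·mx: 0, 1.584, 4.116, 8.55, 16.192, 18.25, 17.748, 2.03 → Σ = 68.47
T = 68.47 / 17.438 = 3.926482… → 3.93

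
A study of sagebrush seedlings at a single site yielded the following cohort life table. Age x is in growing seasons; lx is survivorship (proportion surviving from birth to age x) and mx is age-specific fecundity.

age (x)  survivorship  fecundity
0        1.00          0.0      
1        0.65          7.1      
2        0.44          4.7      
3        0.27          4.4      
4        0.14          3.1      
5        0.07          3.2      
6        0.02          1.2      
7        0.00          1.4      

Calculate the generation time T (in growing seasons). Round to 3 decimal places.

lx·mx: 0, 4.615, 2.068, 1.188, 0.434, 0.224, 0.024, 0 → R0 = 8.553
x·lx·mx: 0, 4.615, 4.136, 3.564, 1.736, 1.12, 0.144, 0 → Σ = 15.315
T = 15.315 / 8.553 = 1.7906… → 1.791

1.791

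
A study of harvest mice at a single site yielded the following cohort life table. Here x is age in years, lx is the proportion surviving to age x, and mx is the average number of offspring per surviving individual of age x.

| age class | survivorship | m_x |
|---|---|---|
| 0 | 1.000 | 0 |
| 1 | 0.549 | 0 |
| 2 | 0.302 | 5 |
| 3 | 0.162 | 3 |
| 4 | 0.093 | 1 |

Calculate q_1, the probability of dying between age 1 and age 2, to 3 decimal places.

0.450

q_1 = (l_1 − l_2) / l_1 = (0.549 − 0.302) / 0.549
     = 0.247 / 0.549 = 0.449909… → 0.450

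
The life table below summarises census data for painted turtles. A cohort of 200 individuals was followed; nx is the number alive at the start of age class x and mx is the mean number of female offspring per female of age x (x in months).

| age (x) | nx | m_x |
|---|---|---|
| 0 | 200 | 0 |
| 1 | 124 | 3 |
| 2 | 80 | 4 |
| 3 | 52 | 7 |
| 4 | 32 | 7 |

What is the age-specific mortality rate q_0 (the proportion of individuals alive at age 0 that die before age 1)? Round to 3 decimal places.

0.380

lx = nx/n0 = nx/200: 1, 0.62, 0.4, 0.26, 0.16
q_0 = (l_0 − l_1) / l_0 = (1 − 0.62) / 1
     = 0.38 / 1 = 0.38 → 0.380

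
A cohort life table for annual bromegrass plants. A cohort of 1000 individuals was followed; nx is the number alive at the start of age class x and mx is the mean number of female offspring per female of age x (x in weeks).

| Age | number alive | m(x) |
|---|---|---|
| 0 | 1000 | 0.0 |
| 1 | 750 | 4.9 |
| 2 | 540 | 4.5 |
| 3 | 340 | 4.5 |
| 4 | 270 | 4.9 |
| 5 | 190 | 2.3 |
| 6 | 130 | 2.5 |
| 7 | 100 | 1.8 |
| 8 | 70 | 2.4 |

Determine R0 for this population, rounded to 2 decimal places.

lx = nx/n0 = nx/1000: 1, 0.75, 0.54, 0.34, 0.27, 0.19, 0.13, 0.1, 0.07
lx·mx by age: 0, 3.675, 2.43, 1.53, 1.323, 0.437, 0.325, 0.18, 0.168
R0 = Σ lx·mx = 10.068 → 10.07

10.07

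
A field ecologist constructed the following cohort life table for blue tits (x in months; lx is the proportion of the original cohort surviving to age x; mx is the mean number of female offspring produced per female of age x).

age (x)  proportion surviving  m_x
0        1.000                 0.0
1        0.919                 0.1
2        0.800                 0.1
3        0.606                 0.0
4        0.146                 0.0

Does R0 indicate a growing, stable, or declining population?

R0 = Σ lx·mx = 0 + 0.0919 + 0.08 + 0 + 0 = 0.1719
R0 < 1, so the population is declining.

declining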